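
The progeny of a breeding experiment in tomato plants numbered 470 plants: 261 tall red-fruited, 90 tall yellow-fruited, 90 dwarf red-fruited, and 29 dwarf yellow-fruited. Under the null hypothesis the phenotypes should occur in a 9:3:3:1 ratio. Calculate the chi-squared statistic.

Total ratio parts = 16. Expected numbers out of 470:
  tall red-fruited: 470 × 9/16 = 264.375
  tall yellow-fruited: 470 × 3/16 = 88.125
  dwarf red-fruited: 470 × 3/16 = 88.125
  dwarf yellow-fruited: 470 × 1/16 = 29.375
χ² = Σ (O − E)² / E
  tall red-fruited: (261 − 264.375)² / 264.375 = 0.0431
  tall yellow-fruited: (90 − 88.125)² / 88.125 = 0.0399
  dwarf red-fruited: (90 − 88.125)² / 88.125 = 0.0399
  dwarf yellow-fruited: (29 − 29.375)² / 29.375 = 0.0048
χ² = 0.0431 + 0.0399 + 0.0399 + 0.0048 = 0.1277 ≈ 0.128

0.128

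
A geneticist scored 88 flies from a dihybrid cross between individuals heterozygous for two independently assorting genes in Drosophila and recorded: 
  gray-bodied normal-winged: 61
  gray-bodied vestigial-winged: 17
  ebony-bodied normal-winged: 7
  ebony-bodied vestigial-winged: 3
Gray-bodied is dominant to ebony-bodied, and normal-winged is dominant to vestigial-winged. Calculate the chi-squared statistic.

A dihybrid F₂ with independent assortment and complete dominance at both loci gives a 9:3:3:1 phenotypic ratio.
Under the 9:3:3:1 hypothesis (Σ ratio = 16, N = 88):
  gray-bodied normal-winged: 88 × 9/16 = 49.5
  gray-bodied vestigial-winged: 88 × 3/16 = 16.5
  ebony-bodied normal-winged: 88 × 3/16 = 16.5
  ebony-bodied vestigial-winged: 88 × 1/16 = 5.5
χ² = Σ (O − E)² / E
  gray-bodied normal-winged: (61 − 49.5)² / 49.5 = 2.6717
  gray-bodied vestigial-winged: (17 − 16.5)² / 16.5 = 0.0152
  ebony-bodied normal-winged: (7 − 16.5)² / 16.5 = 5.4697
  ebony-bodied vestigial-winged: (3 − 5.5)² / 5.5 = 1.1364
χ² = 2.6717 + 0.0152 + 5.4697 + 1.1364 = 9.293

9.293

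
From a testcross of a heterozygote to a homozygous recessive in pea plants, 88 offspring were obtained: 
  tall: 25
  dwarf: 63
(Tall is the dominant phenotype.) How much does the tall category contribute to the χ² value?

A testcross of a heterozygote (Aa × aa) gives a 1:1 phenotypic ratio.
Expected counts for N = 88 under a 1:1 ratio (total parts = 2):
  tall: 88 × 1/2 = 44
  dwarf: 88 × 1/2 = 44
Contribution of tall: (25 − 44)² / 44 = 8.2045

8.205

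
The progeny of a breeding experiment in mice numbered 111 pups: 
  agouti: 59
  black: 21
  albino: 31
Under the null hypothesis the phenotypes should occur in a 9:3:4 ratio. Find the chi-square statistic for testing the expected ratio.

The 9:3:4 ratio has 16 parts, so with N = 111 the expected counts are:
  agouti: 111 × 9/16 = 62.4375
  black: 111 × 3/16 = 20.8125
  albino: 111 × 4/16 = 27.75
χ² = Σ (O − E)² / E
  agouti: (59 − 62.4375)² / 62.4375 = 0.1893
  black: (21 − 20.8125)² / 20.8125 = 0.0017
  albino: (31 − 27.75)² / 27.75 = 0.3806
χ² = 0.1893 + 0.0017 + 0.3806 = 0.5716 ≈ 0.572

0.572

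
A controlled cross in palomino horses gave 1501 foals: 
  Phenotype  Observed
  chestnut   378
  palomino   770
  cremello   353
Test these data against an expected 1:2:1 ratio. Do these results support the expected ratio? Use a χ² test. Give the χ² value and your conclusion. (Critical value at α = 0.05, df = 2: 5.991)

Under the 1:2:1 hypothesis (Σ ratio = 4, N = 1501):
  chestnut: 1501 × 1/4 = 375.25
  palomino: 1501 × 2/4 = 750.5
  cremello: 1501 × 1/4 = 375.25
χ² = Σ (O − E)² / E
  chestnut: (378 − 375.25)² / 375.25 = 0.0202
  palomino: (770 − 750.5)² / 750.5 = 0.5067
  cremello: (353 − 375.25)² / 375.25 = 1.3193
χ² = 0.0202 + 0.5067 + 1.3193 = 1.8462 ≈ 1.846
Degrees of freedom = 3 − 1 = 2; critical value at α = 0.05 is 5.991.
Since 1.846 < 5.991, we fail to reject the null hypothesis — the data are consistent with the 1:2:1 ratio.

1.846; consistent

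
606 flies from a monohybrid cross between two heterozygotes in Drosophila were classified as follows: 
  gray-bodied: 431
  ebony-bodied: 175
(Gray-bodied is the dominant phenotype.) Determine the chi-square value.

For a monohybrid cross between heterozygotes with complete dominance, the expected phenotypic ratio is 3:1.
Under the 3:1 hypothesis (Σ ratio = 4, N = 606):
  gray-bodied: 606 × 3/4 = 454.5
  ebony-bodied: 606 × 1/4 = 151.5
χ² = Σ (O − E)² / E
  gray-bodied: (431 − 454.5)² / 454.5 = 1.2151
  ebony-bodied: (175 − 151.5)² / 151.5 = 3.6452
χ² = 1.2151 + 3.6452 = 4.8603 ≈ 4.860

4.860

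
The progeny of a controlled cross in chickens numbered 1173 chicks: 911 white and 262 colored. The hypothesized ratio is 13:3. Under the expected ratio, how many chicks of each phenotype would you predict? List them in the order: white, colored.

953.0625, 219.9375

Expected counts for N = 1173 under a 13:3 ratio (total parts = 16):
  white: 1173 × 13/16 = 953.0625
  colored: 1173 × 3/16 = 219.9375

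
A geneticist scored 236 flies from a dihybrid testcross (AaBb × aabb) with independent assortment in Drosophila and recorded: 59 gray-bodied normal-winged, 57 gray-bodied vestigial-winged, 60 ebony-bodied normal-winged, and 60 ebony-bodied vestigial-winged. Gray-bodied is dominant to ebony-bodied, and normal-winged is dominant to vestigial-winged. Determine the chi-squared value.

A dihybrid testcross with independent assortment gives a 1:1:1:1 ratio.
Under the 1:1:1:1 hypothesis (Σ ratio = 4, N = 236):
  gray-bodied normal-winged: 236 × 1/4 = 59
  gray-bodied vestigial-winged: 236 × 1/4 = 59
  ebony-bodied normal-winged: 236 × 1/4 = 59
  ebony-bodied vestigial-winged: 236 × 1/4 = 59
χ² = Σ (O − E)² / E
  gray-bodied normal-winged: (59 − 59)² / 59 = 0.0000
  gray-bodied vestigial-winged: (57 − 59)² / 59 = 0.0678
  ebony-bodied normal-winged: (60 − 59)² / 59 = 0.0169
  ebony-bodied vestigial-winged: (60 − 59)² / 59 = 0.0169
χ² = 0.0000 + 0.0678 + 0.0169 + 0.0169 = 0.1016 ≈ 0.102

0.102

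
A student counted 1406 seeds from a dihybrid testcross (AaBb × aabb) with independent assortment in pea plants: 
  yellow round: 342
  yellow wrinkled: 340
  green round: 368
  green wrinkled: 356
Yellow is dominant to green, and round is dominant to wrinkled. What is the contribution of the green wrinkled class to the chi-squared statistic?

A dihybrid testcross with independent assortment gives a 1:1:1:1 ratio.
The 1:1:1:1 ratio has 4 parts, so with N = 1406 the expected counts are:
  yellow round: 1406 × 1/4 = 351.5
  yellow wrinkled: 1406 × 1/4 = 351.5
  green round: 1406 × 1/4 = 351.5
  green wrinkled: 1406 × 1/4 = 351.5
Contribution of green wrinkled: (356 − 351.5)² / 351.5 = 0.0576

0.058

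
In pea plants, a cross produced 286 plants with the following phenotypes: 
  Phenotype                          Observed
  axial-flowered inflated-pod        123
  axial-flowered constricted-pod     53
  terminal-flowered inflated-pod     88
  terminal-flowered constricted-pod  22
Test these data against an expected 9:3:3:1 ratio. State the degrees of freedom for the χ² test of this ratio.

A goodness-of-fit test with 4 phenotype classes has df = 4 − 1 = 3.

3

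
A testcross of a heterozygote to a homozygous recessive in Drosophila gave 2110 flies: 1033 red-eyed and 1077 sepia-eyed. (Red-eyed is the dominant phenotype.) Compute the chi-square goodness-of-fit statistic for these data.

0.918

A testcross of a heterozygote (Aa × aa) gives a 1:1 phenotypic ratio.
Total ratio parts = 2. Expected numbers out of 2110:
  red-eyed: 2110 × 1/2 = 1055
  sepia-eyed: 2110 × 1/2 = 1055
χ² = Σ (O − E)² / E
  red-eyed: (1033 − 1055)² / 1055 = 0.4588
  sepia-eyed: (1077 − 1055)² / 1055 = 0.4588
χ² = 0.4588 + 0.4588 = 0.9176 ≈ 0.918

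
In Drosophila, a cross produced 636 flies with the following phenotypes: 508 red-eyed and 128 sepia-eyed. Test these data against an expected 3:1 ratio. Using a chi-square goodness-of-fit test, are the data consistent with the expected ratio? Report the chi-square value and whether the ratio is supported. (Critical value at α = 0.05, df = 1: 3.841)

8.059; not consistent

Under the 3:1 hypothesis (Σ ratio = 4, N = 636):
  red-eyed: 636 × 3/4 = 477
  sepia-eyed: 636 × 1/4 = 159
χ² = Σ (O − E)² / E
  red-eyed: (508 − 477)² / 477 = 2.0147
  sepia-eyed: (128 − 159)² / 159 = 6.0440
χ² = 2.0147 + 6.0440 = 8.0587 ≈ 8.059
Degrees of freedom = 2 − 1 = 1; critical value at α = 0.05 is 3.841.
Since 8.059 > 3.841, we reject the null hypothesis — the data do not fit the 3:1 ratio.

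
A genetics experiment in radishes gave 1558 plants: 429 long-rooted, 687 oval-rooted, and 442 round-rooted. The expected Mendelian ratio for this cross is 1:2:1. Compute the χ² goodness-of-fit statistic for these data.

21.947

Total ratio parts = 4. Expected numbers out of 1558:
  long-rooted: 1558 × 1/4 = 389.5
  oval-rooted: 1558 × 2/4 = 779
  round-rooted: 1558 × 1/4 = 389.5
χ² = Σ (O − E)² / E
  long-rooted: (429 − 389.5)² / 389.5 = 4.0058
  oval-rooted: (687 − 779)² / 779 = 10.8652
  round-rooted: (442 − 389.5)² / 389.5 = 7.0764
χ² = 4.0058 + 10.8652 + 7.0764 = 21.9474 ≈ 21.947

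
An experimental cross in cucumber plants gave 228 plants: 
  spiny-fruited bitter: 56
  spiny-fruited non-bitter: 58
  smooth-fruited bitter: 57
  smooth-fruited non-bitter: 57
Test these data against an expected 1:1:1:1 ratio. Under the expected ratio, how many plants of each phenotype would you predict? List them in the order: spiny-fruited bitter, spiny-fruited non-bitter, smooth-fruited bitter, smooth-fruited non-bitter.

57, 57, 57, 57

Expected counts for N = 228 under a 1:1:1:1 ratio (total parts = 4):
  spiny-fruited bitter: 228 × 1/4 = 57
  spiny-fruited non-bitter: 228 × 1/4 = 57
  smooth-fruited bitter: 228 × 1/4 = 57
  smooth-fruited non-bitter: 228 × 1/4 = 57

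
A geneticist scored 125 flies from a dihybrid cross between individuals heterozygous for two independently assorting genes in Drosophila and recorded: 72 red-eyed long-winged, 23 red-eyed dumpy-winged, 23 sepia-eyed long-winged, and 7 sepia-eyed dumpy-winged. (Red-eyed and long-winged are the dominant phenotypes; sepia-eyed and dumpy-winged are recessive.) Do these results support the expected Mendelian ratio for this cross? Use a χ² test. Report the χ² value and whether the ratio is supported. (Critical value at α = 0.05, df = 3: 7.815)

A dihybrid F₂ with independent assortment and complete dominance at both loci gives a 9:3:3:1 phenotypic ratio.
The 9:3:3:1 ratio has 16 parts, so with N = 125 the expected counts are:
  red-eyed long-winged: 125 × 9/16 = 70.3125
  red-eyed dumpy-winged: 125 × 3/16 = 23.4375
  sepia-eyed long-winged: 125 × 3/16 = 23.4375
  sepia-eyed dumpy-winged: 125 × 1/16 = 7.8125
χ² = Σ (O − E)² / E
  red-eyed long-winged: (72 − 70.3125)² / 70.3125 = 0.0405
  red-eyed dumpy-winged: (23 − 23.4375)² / 23.4375 = 0.0082
  sepia-eyed long-winged: (23 − 23.4375)² / 23.4375 = 0.0082
  sepia-eyed dumpy-winged: (7 − 7.8125)² / 7.8125 = 0.0845
χ² = 0.0405 + 0.0082 + 0.0082 + 0.0845 = 0.1414 ≈ 0.141
Degrees of freedom = 4 − 1 = 3; critical value at α = 0.05 is 7.815.
Since 0.141 < 7.815, we fail to reject the null hypothesis — the data are consistent with the 9:3:3:1 ratio.

0.141; consistent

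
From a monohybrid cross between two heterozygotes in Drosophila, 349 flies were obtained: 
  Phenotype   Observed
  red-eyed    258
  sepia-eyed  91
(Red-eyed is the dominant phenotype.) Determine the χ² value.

For a monohybrid cross between heterozygotes with complete dominance, the expected phenotypic ratio is 3:1.
The 3:1 ratio has 4 parts, so with N = 349 the expected counts are:
  red-eyed: 349 × 3/4 = 261.75
  sepia-eyed: 349 × 1/4 = 87.25
χ² = Σ (O − E)² / E
  red-eyed: (258 − 261.75)² / 261.75 = 0.0537
  sepia-eyed: (91 − 87.25)² / 87.25 = 0.1612
χ² = 0.0537 + 0.1612 = 0.2149 ≈ 0.215

0.215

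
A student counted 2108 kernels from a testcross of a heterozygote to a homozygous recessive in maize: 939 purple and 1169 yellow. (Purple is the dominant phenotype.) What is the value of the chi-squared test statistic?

25.095

A testcross of a heterozygote (Aa × aa) gives a 1:1 phenotypic ratio.
Total ratio parts = 2. Expected numbers out of 2108:
  purple: 2108 × 1/2 = 1054
  yellow: 2108 × 1/2 = 1054
χ² = Σ (O − E)² / E
  purple: (939 − 1054)² / 1054 = 12.5474
  yellow: (1169 − 1054)² / 1054 = 12.5474
χ² = 12.5474 + 12.5474 = 25.0948 ≈ 25.095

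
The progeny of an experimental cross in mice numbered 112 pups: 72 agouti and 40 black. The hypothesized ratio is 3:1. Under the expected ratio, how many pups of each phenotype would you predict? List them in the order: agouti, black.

The 3:1 ratio has 4 parts, so with N = 112 the expected counts are:
  agouti: 112 × 3/4 = 84
  black: 112 × 1/4 = 28

84, 28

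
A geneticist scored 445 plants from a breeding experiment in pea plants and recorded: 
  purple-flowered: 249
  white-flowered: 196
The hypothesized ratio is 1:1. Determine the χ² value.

Under the 1:1 hypothesis (Σ ratio = 2, N = 445):
  purple-flowered: 445 × 1/2 = 222.5
  white-flowered: 445 × 1/2 = 222.5
χ² = Σ (O − E)² / E
  purple-flowered: (249 − 222.5)² / 222.5 = 3.1562
  white-flowered: (196 − 222.5)² / 222.5 = 3.1562
χ² = 3.1562 + 3.1562 = 6.3124 ≈ 6.312

6.312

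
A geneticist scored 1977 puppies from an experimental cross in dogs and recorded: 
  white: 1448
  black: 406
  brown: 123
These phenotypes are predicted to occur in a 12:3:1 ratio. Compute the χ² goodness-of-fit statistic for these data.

Total ratio parts = 16. Expected numbers out of 1977:
  white: 1977 × 12/16 = 1482.75
  black: 1977 × 3/16 = 370.6875
  brown: 1977 × 1/16 = 123.5625
χ² = Σ (O − E)² / E
  white: (1448 − 1482.75)² / 1482.75 = 0.8144
  black: (406 − 370.6875)² / 370.6875 = 3.3639
  brown: (123 − 123.5625)² / 123.5625 = 0.0026
χ² = 0.8144 + 3.3639 + 0.0026 = 4.1809 ≈ 4.181

4.181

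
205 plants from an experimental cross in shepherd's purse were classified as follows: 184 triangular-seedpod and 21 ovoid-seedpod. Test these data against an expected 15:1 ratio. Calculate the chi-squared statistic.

5.581

Expected counts for N = 205 under a 15:1 ratio (total parts = 16):
  triangular-seedpod: 205 × 15/16 = 192.1875
  ovoid-seedpod: 205 × 1/16 = 12.8125
χ² = Σ (O − E)² / E
  triangular-seedpod: (184 − 192.1875)² / 192.1875 = 0.3488
  ovoid-seedpod: (21 − 12.8125)² / 12.8125 = 5.2320
χ² = 0.3488 + 5.2320 = 5.5808 ≈ 5.581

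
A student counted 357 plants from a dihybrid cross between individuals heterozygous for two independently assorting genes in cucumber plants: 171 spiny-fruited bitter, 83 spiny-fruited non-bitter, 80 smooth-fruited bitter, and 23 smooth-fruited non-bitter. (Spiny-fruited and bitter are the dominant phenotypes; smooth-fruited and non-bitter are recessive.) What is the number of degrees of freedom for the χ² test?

3

A dihybrid F₂ with independent assortment and complete dominance at both loci gives a 9:3:3:1 phenotypic ratio.
A goodness-of-fit test with 4 phenotype classes has df = 4 − 1 = 3.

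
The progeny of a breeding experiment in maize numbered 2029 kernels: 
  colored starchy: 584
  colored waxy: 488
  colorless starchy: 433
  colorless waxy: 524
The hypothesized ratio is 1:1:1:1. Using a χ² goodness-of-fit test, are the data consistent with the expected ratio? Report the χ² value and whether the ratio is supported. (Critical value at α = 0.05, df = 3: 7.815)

23.765; not consistent

The 1:1:1:1 ratio has 4 parts, so with N = 2029 the expected counts are:
  colored starchy: 2029 × 1/4 = 507.25
  colored waxy: 2029 × 1/4 = 507.25
  colorless starchy: 2029 × 1/4 = 507.25
  colorless waxy: 2029 × 1/4 = 507.25
χ² = Σ (O − E)² / E
  colored starchy: (584 − 507.25)² / 507.25 = 11.6127
  colored waxy: (488 − 507.25)² / 507.25 = 0.7305
  colorless starchy: (433 − 507.25)² / 507.25 = 10.8685
  colorless waxy: (524 − 507.25)² / 507.25 = 0.5531
χ² = 11.6127 + 0.7305 + 10.8685 + 0.5531 = 23.7648 ≈ 23.765
Degrees of freedom = 4 − 1 = 3; critical value at α = 0.05 is 7.815.
Since 23.765 > 7.815, we reject the null hypothesis — the data do not fit the 1:1:1:1 ratio.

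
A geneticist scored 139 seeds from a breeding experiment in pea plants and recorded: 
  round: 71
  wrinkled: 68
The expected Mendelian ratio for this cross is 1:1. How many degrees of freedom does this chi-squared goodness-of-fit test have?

A goodness-of-fit test with 2 phenotype classes has df = 2 − 1 = 1.

1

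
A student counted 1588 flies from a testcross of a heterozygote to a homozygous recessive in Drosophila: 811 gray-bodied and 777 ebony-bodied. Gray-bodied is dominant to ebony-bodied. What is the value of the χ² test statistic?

A testcross of a heterozygote (Aa × aa) gives a 1:1 phenotypic ratio.
The 1:1 ratio has 2 parts, so with N = 1588 the expected counts are:
  gray-bodied: 1588 × 1/2 = 794
  ebony-bodied: 1588 × 1/2 = 794
χ² = Σ (O − E)² / E
  gray-bodied: (811 − 794)² / 794 = 0.3640
  ebony-bodied: (777 − 794)² / 794 = 0.3640
χ² = 0.3640 + 0.3640 = 0.728

0.728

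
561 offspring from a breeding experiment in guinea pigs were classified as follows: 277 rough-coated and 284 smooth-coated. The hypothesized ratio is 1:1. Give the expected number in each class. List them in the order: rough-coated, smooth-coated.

280.5, 280.5

Expected counts for N = 561 under a 1:1 ratio (total parts = 2):
  rough-coated: 561 × 1/2 = 280.5
  smooth-coated: 561 × 1/2 = 280.5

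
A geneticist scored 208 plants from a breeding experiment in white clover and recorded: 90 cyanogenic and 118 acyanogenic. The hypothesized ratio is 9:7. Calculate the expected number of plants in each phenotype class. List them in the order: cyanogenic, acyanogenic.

117, 91

Under the 9:7 hypothesis (Σ ratio = 16, N = 208):
  cyanogenic: 208 × 9/16 = 117
  acyanogenic: 208 × 7/16 = 91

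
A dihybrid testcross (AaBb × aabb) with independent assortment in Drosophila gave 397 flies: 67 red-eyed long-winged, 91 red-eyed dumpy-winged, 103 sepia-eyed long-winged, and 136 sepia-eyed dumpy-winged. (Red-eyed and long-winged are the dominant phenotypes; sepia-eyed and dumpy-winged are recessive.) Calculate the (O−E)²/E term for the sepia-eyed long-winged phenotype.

A dihybrid testcross with independent assortment gives a 1:1:1:1 ratio.
Under the 1:1:1:1 hypothesis (Σ ratio = 4, N = 397):
  red-eyed long-winged: 397 × 1/4 = 99.25
  red-eyed dumpy-winged: 397 × 1/4 = 99.25
  sepia-eyed long-winged: 397 × 1/4 = 99.25
  sepia-eyed dumpy-winged: 397 × 1/4 = 99.25
Contribution of sepia-eyed long-winged: (103 − 99.25)² / 99.25 = 0.1417

0.142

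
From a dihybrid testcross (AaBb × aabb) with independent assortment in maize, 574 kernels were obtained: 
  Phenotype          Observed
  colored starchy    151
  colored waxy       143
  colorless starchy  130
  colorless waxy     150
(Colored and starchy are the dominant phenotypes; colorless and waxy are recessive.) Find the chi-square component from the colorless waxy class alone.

A dihybrid testcross with independent assortment gives a 1:1:1:1 ratio.
The 1:1:1:1 ratio has 4 parts, so with N = 574 the expected counts are:
  colored starchy: 574 × 1/4 = 143.5
  colored waxy: 574 × 1/4 = 143.5
  colorless starchy: 574 × 1/4 = 143.5
  colorless waxy: 574 × 1/4 = 143.5
Contribution of colorless waxy: (150 − 143.5)² / 143.5 = 0.2944

0.294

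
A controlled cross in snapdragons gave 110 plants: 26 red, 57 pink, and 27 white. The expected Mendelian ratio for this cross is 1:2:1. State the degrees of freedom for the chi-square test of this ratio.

A goodness-of-fit test with 3 phenotype classes has df = 3 − 1 = 2.

2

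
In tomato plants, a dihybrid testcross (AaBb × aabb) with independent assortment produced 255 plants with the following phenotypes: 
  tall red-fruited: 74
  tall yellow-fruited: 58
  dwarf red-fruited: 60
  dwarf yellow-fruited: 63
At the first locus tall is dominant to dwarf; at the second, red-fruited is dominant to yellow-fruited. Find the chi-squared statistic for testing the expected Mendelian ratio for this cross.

2.396

A dihybrid testcross with independent assortment gives a 1:1:1:1 ratio.
The 1:1:1:1 ratio has 4 parts, so with N = 255 the expected counts are:
  tall red-fruited: 255 × 1/4 = 63.75
  tall yellow-fruited: 255 × 1/4 = 63.75
  dwarf red-fruited: 255 × 1/4 = 63.75
  dwarf yellow-fruited: 255 × 1/4 = 63.75
χ² = Σ (O − E)² / E
  tall red-fruited: (74 − 63.75)² / 63.75 = 1.6480
  tall yellow-fruited: (58 − 63.75)² / 63.75 = 0.5186
  dwarf red-fruited: (60 − 63.75)² / 63.75 = 0.2206
  dwarf yellow-fruited: (63 − 63.75)² / 63.75 = 0.0088
χ² = 1.6480 + 0.5186 + 0.2206 + 0.0088 = 2.396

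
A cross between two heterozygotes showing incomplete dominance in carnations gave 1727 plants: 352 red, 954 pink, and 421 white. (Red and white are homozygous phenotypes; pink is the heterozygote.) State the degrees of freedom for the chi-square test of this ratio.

2

With incomplete dominance, a heterozygote × heterozygote cross gives a 1:2:1 phenotypic ratio.
A goodness-of-fit test with 3 phenotype classes has df = 3 − 1 = 2.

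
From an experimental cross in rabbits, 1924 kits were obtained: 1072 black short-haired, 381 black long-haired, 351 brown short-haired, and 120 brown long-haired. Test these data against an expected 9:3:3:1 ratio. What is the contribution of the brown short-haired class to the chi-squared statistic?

0.264

Total ratio parts = 16. Expected numbers out of 1924:
  black short-haired: 1924 × 9/16 = 1082.25
  black long-haired: 1924 × 3/16 = 360.75
  brown short-haired: 1924 × 3/16 = 360.75
  brown long-haired: 1924 × 1/16 = 120.25
Contribution of brown short-haired: (351 − 360.75)² / 360.75 = 0.2635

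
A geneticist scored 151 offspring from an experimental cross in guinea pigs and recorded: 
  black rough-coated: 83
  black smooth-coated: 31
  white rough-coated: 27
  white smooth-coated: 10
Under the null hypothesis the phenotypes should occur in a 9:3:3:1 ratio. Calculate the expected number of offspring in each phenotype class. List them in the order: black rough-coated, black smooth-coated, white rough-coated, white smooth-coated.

84.9375, 28.3125, 28.3125, 9.4375

Total ratio parts = 16. Expected numbers out of 151:
  black rough-coated: 151 × 9/16 = 84.9375
  black smooth-coated: 151 × 3/16 = 28.3125
  white rough-coated: 151 × 3/16 = 28.3125
  white smooth-coated: 151 × 1/16 = 9.4375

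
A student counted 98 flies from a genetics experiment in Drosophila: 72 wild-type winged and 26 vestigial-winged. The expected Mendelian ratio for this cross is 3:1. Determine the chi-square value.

Expected counts for N = 98 under a 3:1 ratio (total parts = 4):
  wild-type winged: 98 × 3/4 = 73.5
  vestigial-winged: 98 × 1/4 = 24.5
χ² = Σ (O − E)² / E
  wild-type winged: (72 − 73.5)² / 73.5 = 0.0306
  vestigial-winged: (26 − 24.5)² / 24.5 = 0.0918
χ² = 0.0306 + 0.0918 = 0.1224 ≈ 0.122

0.122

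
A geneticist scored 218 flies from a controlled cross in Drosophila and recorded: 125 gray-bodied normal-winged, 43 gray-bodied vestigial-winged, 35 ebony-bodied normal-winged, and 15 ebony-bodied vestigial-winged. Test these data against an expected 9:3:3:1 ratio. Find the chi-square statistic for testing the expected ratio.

Under the 9:3:3:1 hypothesis (Σ ratio = 16, N = 218):
  gray-bodied normal-winged: 218 × 9/16 = 122.625
  gray-bodied vestigial-winged: 218 × 3/16 = 40.875
  ebony-bodied normal-winged: 218 × 3/16 = 40.875
  ebony-bodied vestigial-winged: 218 × 1/16 = 13.625
χ² = Σ (O − E)² / E
  gray-bodied normal-winged: (125 − 122.625)² / 122.625 = 0.0460
  gray-bodied vestigial-winged: (43 − 40.875)² / 40.875 = 0.1105
  ebony-bodied normal-winged: (35 − 40.875)² / 40.875 = 0.8444
  ebony-bodied vestigial-winged: (15 − 13.625)² / 13.625 = 0.1388
χ² = 0.0460 + 0.1105 + 0.8444 + 0.1388 = 1.1397 ≈ 1.140

1.140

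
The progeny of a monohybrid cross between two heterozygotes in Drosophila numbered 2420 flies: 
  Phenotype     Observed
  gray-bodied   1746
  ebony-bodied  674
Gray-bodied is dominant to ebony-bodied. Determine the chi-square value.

For a monohybrid cross between heterozygotes with complete dominance, the expected phenotypic ratio is 3:1.
Under the 3:1 hypothesis (Σ ratio = 4, N = 2420):
  gray-bodied: 2420 × 3/4 = 1815
  ebony-bodied: 2420 × 1/4 = 605
χ² = Σ (O − E)² / E
  gray-bodied: (1746 − 1815)² / 1815 = 2.6231
  ebony-bodied: (674 − 605)² / 605 = 7.8694
χ² = 2.6231 + 7.8694 = 10.4925 ≈ 10.493

10.493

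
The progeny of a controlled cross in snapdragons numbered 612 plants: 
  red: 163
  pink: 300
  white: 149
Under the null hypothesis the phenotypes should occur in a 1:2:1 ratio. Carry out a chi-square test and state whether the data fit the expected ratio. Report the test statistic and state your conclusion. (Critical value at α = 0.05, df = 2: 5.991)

0.876; consistent

Under the 1:2:1 hypothesis (Σ ratio = 4, N = 612):
  red: 612 × 1/4 = 153
  pink: 612 × 2/4 = 306
  white: 612 × 1/4 = 153
χ² = Σ (O − E)² / E
  red: (163 − 153)² / 153 = 0.6536
  pink: (300 − 306)² / 306 = 0.1176
  white: (149 − 153)² / 153 = 0.1046
χ² = 0.6536 + 0.1176 + 0.1046 = 0.8758 ≈ 0.876
Degrees of freedom = 3 − 1 = 2; critical value at α = 0.05 is 5.991.
Since 0.876 < 5.991, we fail to reject the null hypothesis — the data are consistent with the 1:2:1 ratio.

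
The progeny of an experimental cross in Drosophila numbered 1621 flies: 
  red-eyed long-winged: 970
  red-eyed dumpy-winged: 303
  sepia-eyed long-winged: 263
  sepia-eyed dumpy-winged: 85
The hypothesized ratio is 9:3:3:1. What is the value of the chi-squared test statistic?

11.857

Under the 9:3:3:1 hypothesis (Σ ratio = 16, N = 1621):
  red-eyed long-winged: 1621 × 9/16 = 911.8125
  red-eyed dumpy-winged: 1621 × 3/16 = 303.9375
  sepia-eyed long-winged: 1621 × 3/16 = 303.9375
  sepia-eyed dumpy-winged: 1621 × 1/16 = 101.3125
χ² = Σ (O − E)² / E
  red-eyed long-winged: (970 − 911.8125)² / 911.8125 = 3.7132
  red-eyed dumpy-winged: (303 − 303.9375)² / 303.9375 = 0.0029
  sepia-eyed long-winged: (263 − 303.9375)² / 303.9375 = 5.5139
  sepia-eyed dumpy-winged: (85 − 101.3125)² / 101.3125 = 2.6265
χ² = 3.7132 + 0.0029 + 5.5139 + 2.6265 = 11.8565 ≈ 11.857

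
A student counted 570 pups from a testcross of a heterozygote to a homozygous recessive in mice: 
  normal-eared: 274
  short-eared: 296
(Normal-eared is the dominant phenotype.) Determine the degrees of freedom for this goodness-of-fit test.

A testcross of a heterozygote (Aa × aa) gives a 1:1 phenotypic ratio.
A goodness-of-fit test with 2 phenotype classes has df = 2 − 1 = 1.

1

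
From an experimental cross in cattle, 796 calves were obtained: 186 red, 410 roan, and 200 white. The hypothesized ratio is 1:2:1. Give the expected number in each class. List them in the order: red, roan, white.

199, 398, 199

Total ratio parts = 4. Expected numbers out of 796:
  red: 796 × 1/4 = 199
  roan: 796 × 2/4 = 398
  white: 796 × 1/4 = 199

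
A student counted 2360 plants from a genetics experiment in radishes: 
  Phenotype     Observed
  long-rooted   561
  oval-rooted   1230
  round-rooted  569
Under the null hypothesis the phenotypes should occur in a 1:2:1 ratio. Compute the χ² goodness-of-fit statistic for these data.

4.292

Total ratio parts = 4. Expected numbers out of 2360:
  long-rooted: 2360 × 1/4 = 590
  oval-rooted: 2360 × 2/4 = 1180
  round-rooted: 2360 × 1/4 = 590
χ² = Σ (O − E)² / E
  long-rooted: (561 − 590)² / 590 = 1.4254
  oval-rooted: (1230 − 1180)² / 1180 = 2.1186
  round-rooted: (569 − 590)² / 590 = 0.7475
χ² = 1.4254 + 2.1186 + 0.7475 = 4.2915 ≈ 4.292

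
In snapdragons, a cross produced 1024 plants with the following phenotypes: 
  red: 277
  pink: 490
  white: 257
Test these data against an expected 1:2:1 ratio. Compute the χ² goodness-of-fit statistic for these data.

2.672

Expected counts for N = 1024 under a 1:2:1 ratio (total parts = 4):
  red: 1024 × 1/4 = 256
  pink: 1024 × 2/4 = 512
  white: 1024 × 1/4 = 256
χ² = Σ (O − E)² / E
  red: (277 − 256)² / 256 = 1.7227
  pink: (490 − 512)² / 512 = 0.9453
  white: (257 − 256)² / 256 = 0.0039
χ² = 1.7227 + 0.9453 + 0.0039 = 2.6719 ≈ 2.672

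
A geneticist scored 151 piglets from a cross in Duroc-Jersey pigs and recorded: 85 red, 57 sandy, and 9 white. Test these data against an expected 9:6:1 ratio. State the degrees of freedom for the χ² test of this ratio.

A goodness-of-fit test with 3 phenotype classes has df = 3 − 1 = 2.

2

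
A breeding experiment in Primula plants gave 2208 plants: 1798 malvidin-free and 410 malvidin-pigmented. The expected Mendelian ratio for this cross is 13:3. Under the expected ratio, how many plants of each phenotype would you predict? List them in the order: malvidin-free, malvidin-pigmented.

The 13:3 ratio has 16 parts, so with N = 2208 the expected counts are:
  malvidin-free: 2208 × 13/16 = 1794
  malvidin-pigmented: 2208 × 3/16 = 414

1794, 414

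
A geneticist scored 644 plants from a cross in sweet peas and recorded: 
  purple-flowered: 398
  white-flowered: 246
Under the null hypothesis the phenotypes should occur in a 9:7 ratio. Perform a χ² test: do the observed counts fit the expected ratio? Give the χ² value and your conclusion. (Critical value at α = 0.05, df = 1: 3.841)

Expected counts for N = 644 under a 9:7 ratio (total parts = 16):
  purple-flowered: 644 × 9/16 = 362.25
  white-flowered: 644 × 7/16 = 281.75
χ² = Σ (O − E)² / E
  purple-flowered: (398 − 362.25)² / 362.25 = 3.5281
  white-flowered: (246 − 281.75)² / 281.75 = 4.5362
χ² = 3.5281 + 4.5362 = 8.0643 ≈ 8.064
Degrees of freedom = 2 − 1 = 1; critical value at α = 0.05 is 3.841.
Since 8.064 > 3.841, we reject the null hypothesis — the data do not fit the 9:7 ratio.

8.064; not consistent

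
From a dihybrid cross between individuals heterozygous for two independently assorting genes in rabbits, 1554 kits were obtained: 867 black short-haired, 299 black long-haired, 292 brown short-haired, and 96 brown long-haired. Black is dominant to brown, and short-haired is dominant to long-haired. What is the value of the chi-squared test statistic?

0.272

A dihybrid F₂ with independent assortment and complete dominance at both loci gives a 9:3:3:1 phenotypic ratio.
The 9:3:3:1 ratio has 16 parts, so with N = 1554 the expected counts are:
  black short-haired: 1554 × 9/16 = 874.125
  black long-haired: 1554 × 3/16 = 291.375
  brown short-haired: 1554 × 3/16 = 291.375
  brown long-haired: 1554 × 1/16 = 97.125
χ² = Σ (O − E)² / E
  black short-haired: (867 − 874.125)² / 874.125 = 0.0581
  black long-haired: (299 − 291.375)² / 291.375 = 0.1995
  brown short-haired: (292 − 291.375)² / 291.375 = 0.0013
  brown long-haired: (96 − 97.125)² / 97.125 = 0.0130
χ² = 0.0581 + 0.1995 + 0.0013 + 0.0130 = 0.2719 ≈ 0.272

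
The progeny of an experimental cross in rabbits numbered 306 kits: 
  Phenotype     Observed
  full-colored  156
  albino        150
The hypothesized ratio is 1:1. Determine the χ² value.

The 1:1 ratio has 2 parts, so with N = 306 the expected counts are:
  full-colored: 306 × 1/2 = 153
  albino: 306 × 1/2 = 153
χ² = Σ (O − E)² / E
  full-colored: (156 − 153)² / 153 = 0.0588
  albino: (150 − 153)² / 153 = 0.0588
χ² = 0.0588 + 0.0588 = 0.1176 ≈ 0.118

0.118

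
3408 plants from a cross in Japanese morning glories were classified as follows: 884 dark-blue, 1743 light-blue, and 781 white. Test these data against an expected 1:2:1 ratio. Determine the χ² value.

The 1:2:1 ratio has 4 parts, so with N = 3408 the expected counts are:
  dark-blue: 3408 × 1/4 = 852
  light-blue: 3408 × 2/4 = 1704
  white: 3408 × 1/4 = 852
χ² = Σ (O − E)² / E
  dark-blue: (884 − 852)² / 852 = 1.2019
  light-blue: (1743 − 1704)² / 1704 = 0.8926
  white: (781 − 852)² / 852 = 5.9167
χ² = 1.2019 + 0.8926 + 5.9167 = 8.0112 ≈ 8.011

8.011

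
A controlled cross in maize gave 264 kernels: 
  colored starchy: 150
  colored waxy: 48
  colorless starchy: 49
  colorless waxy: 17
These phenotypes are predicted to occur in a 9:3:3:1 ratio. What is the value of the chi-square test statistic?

The 9:3:3:1 ratio has 16 parts, so with N = 264 the expected counts are:
  colored starchy: 264 × 9/16 = 148.5
  colored waxy: 264 × 3/16 = 49.5
  colorless starchy: 264 × 3/16 = 49.5
  colorless waxy: 264 × 1/16 = 16.5
χ² = Σ (O − E)² / E
  colored starchy: (150 − 148.5)² / 148.5 = 0.0152
  colored waxy: (48 − 49.5)² / 49.5 = 0.0455
  colorless starchy: (49 − 49.5)² / 49.5 = 0.0051
  colorless waxy: (17 − 16.5)² / 16.5 = 0.0152
χ² = 0.0152 + 0.0455 + 0.0051 + 0.0152 = 0.081

0.081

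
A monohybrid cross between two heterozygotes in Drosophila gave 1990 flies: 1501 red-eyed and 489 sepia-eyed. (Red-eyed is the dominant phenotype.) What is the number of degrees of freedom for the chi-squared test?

1

For a monohybrid cross between heterozygotes with complete dominance, the expected phenotypic ratio is 3:1.
A goodness-of-fit test with 2 phenotype classes has df = 2 − 1 = 1.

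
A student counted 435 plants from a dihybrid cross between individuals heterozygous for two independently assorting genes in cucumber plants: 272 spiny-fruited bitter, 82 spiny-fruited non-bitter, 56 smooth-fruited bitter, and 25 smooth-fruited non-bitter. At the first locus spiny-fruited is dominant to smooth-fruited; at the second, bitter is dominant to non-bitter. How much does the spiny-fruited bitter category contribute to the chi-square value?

A dihybrid F₂ with independent assortment and complete dominance at both loci gives a 9:3:3:1 phenotypic ratio.
Under the 9:3:3:1 hypothesis (Σ ratio = 16, N = 435):
  spiny-fruited bitter: 435 × 9/16 = 244.6875
  spiny-fruited non-bitter: 435 × 3/16 = 81.5625
  smooth-fruited bitter: 435 × 3/16 = 81.5625
  smooth-fruited non-bitter: 435 × 1/16 = 27.1875
Contribution of spiny-fruited bitter: (272 − 244.6875)² / 244.6875 = 3.0487

3.049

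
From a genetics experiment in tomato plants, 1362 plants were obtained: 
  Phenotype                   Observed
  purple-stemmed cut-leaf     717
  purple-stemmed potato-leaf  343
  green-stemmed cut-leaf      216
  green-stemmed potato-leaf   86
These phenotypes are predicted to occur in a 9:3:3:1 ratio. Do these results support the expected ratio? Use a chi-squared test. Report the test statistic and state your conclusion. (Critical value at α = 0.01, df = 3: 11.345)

Expected counts for N = 1362 under a 9:3:3:1 ratio (total parts = 16):
  purple-stemmed cut-leaf: 1362 × 9/16 = 766.125
  purple-stemmed potato-leaf: 1362 × 3/16 = 255.375
  green-stemmed cut-leaf: 1362 × 3/16 = 255.375
  green-stemmed potato-leaf: 1362 × 1/16 = 85.125
χ² = Σ (O − E)² / E
  purple-stemmed cut-leaf: (717 − 766.125)² / 766.125 = 3.1500
  purple-stemmed potato-leaf: (343 − 255.375)² / 255.375 = 30.0661
  green-stemmed cut-leaf: (216 − 255.375)² / 255.375 = 6.0710
  green-stemmed potato-leaf: (86 − 85.125)² / 85.125 = 0.0090
χ² = 3.1500 + 30.0661 + 6.0710 + 0.0090 = 39.2961 ≈ 39.296
Degrees of freedom = 4 − 1 = 3; critical value at α = 0.01 is 11.345.
Since 39.296 > 11.345, we reject the null hypothesis — the data do not fit the 9:3:3:1 ratio.

39.296; not consistent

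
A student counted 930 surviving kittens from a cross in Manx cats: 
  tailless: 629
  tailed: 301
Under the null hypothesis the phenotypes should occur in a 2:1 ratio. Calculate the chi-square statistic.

Total ratio parts = 3. Expected numbers out of 930:
  tailless: 930 × 2/3 = 620
  tailed: 930 × 1/3 = 310
χ² = Σ (O − E)² / E
  tailless: (629 − 620)² / 620 = 0.1306
  tailed: (301 − 310)² / 310 = 0.2613
χ² = 0.1306 + 0.2613 = 0.3919 ≈ 0.392

0.392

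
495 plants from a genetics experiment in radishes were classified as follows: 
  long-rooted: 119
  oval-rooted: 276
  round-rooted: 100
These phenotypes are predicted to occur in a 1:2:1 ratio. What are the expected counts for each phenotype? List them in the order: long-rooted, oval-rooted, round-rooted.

Under the 1:2:1 hypothesis (Σ ratio = 4, N = 495):
  long-rooted: 495 × 1/4 = 123.75
  oval-rooted: 495 × 2/4 = 247.5
  round-rooted: 495 × 1/4 = 123.75

123.75, 247.5, 123.75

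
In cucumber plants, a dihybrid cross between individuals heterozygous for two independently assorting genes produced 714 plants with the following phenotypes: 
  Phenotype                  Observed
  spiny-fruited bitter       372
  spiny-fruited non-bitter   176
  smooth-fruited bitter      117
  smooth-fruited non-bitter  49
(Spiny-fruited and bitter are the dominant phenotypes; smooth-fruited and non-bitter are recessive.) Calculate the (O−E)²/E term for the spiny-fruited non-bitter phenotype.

13.255

A dihybrid F₂ with independent assortment and complete dominance at both loci gives a 9:3:3:1 phenotypic ratio.
Total ratio parts = 16. Expected numbers out of 714:
  spiny-fruited bitter: 714 × 9/16 = 401.625
  spiny-fruited non-bitter: 714 × 3/16 = 133.875
  smooth-fruited bitter: 714 × 3/16 = 133.875
  smooth-fruited non-bitter: 714 × 1/16 = 44.625
Contribution of spiny-fruited non-bitter: (176 − 133.875)² / 133.875 = 13.2550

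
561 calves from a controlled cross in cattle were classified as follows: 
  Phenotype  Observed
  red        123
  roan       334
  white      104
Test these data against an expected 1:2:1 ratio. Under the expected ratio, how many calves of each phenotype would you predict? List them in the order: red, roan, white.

140.25, 280.5, 140.25

Total ratio parts = 4. Expected numbers out of 561:
  red: 561 × 1/4 = 140.25
  roan: 561 × 2/4 = 280.5
  white: 561 × 1/4 = 140.25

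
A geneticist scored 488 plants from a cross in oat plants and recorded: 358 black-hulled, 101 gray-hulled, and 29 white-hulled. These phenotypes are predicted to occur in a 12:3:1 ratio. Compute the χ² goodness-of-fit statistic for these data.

Expected counts for N = 488 under a 12:3:1 ratio (total parts = 16):
  black-hulled: 488 × 12/16 = 366
  gray-hulled: 488 × 3/16 = 91.5
  white-hulled: 488 × 1/16 = 30.5
χ² = Σ (O − E)² / E
  black-hulled: (358 − 366)² / 366 = 0.1749
  gray-hulled: (101 − 91.5)² / 91.5 = 0.9863
  white-hulled: (29 − 30.5)² / 30.5 = 0.0738
χ² = 0.1749 + 0.9863 + 0.0738 = 1.235

1.235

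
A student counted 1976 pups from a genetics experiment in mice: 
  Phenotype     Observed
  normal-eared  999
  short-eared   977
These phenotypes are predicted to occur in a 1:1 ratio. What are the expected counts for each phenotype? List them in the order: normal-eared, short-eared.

988, 988

Under the 1:1 hypothesis (Σ ratio = 2, N = 1976):
  normal-eared: 1976 × 1/2 = 988
  short-eared: 1976 × 1/2 = 988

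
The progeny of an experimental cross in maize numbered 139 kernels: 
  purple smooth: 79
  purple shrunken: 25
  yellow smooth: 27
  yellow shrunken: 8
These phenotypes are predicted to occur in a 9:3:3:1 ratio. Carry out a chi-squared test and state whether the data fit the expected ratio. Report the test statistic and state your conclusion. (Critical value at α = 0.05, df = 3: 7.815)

0.140; consistent

Under the 9:3:3:1 hypothesis (Σ ratio = 16, N = 139):
  purple smooth: 139 × 9/16 = 78.1875
  purple shrunken: 139 × 3/16 = 26.0625
  yellow smooth: 139 × 3/16 = 26.0625
  yellow shrunken: 139 × 1/16 = 8.6875
χ² = Σ (O − E)² / E
  purple smooth: (79 − 78.1875)² / 78.1875 = 0.0084
  purple shrunken: (25 − 26.0625)² / 26.0625 = 0.0433
  yellow smooth: (27 − 26.0625)² / 26.0625 = 0.0337
  yellow shrunken: (8 − 8.6875)² / 8.6875 = 0.0544
χ² = 0.0084 + 0.0433 + 0.0337 + 0.0544 = 0.1398 ≈ 0.140
Degrees of freedom = 4 − 1 = 3; critical value at α = 0.05 is 7.815.
Since 0.140 < 7.815, we fail to reject the null hypothesis — the data are consistent with the 9:3:3:1 ratio.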